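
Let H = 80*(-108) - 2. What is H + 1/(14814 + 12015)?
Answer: -231856217/26829 ≈ -8642.0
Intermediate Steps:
H = -8642 (H = -8640 - 2 = -8642)
H + 1/(14814 + 12015) = -8642 + 1/(14814 + 12015) = -8642 + 1/26829 = -231856217/26829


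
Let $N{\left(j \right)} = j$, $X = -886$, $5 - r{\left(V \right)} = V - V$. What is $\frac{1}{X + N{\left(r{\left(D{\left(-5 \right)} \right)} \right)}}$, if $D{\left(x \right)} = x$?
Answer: $- \frac{1}{881} \approx -0.0011351$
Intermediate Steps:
$r{\left(V \right)} = 5$ ($r{\left(V \right)} = 5 - \left(V - V\right) = 5 - 0 = 5 + 0 = 5$)
$\frac{1}{X + N{\left(r{\left(D{\left(-5 \right)} \right)} \right)}} = \frac{1}{-886 + 5} = \frac{1}{-881} = - \frac{1}{881}$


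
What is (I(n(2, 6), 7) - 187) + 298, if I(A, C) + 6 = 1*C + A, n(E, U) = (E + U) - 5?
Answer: 115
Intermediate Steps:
n(E, U) = -5 + E + U
I(A, C) = -6 + A + C (I(A, C) = -6 + (1*C + A) = -6 + (C + A) = -6 + (A + C) = -6 + A + C)
(I(n(2, 6), 7) - 187) + 298 = ((-6 + (-5 + 2 + 6) + 7) - 187) + 298 = ((-6 + 3 + 7) - 187) + 298 = (4 - 187) + 298 = -183 + 298 = 115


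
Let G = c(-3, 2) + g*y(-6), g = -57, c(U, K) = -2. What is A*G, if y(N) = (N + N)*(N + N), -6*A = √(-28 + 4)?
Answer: 8210*I*√6/3 ≈ 6703.4*I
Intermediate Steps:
A = -I*√6/3 (A = -√(-28 + 4)/6 = -I*√6/3 ≈ -0.8165*I)
y(N) = 4*N² (y(N) = (2*N)*(2*N) = 4*N²)
G = -8210 (G = -2 - 228*(-6)² = -2 - 228*36 = -2 - 57*144 = -2 - 8208 = -8210)
A*G = -I*√6/3*(-8210) = 8210*I*√6/3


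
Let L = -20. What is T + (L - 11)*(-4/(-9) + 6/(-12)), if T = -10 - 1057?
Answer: -19175/18 ≈ -1065.3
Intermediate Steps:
T = -1067
T + (L - 11)*(-4/(-9) + 6/(-12)) = -1067 + (-20 - 11)*(-4/(-9) + 6/(-12)) = -1067 - 31*(-4*(-⅑) + 6*(-1/12)) = -1067 - 31*(4/9 - ½) = -1067 - 31*(-1/18) = -1067 + 31/18 = -19175/18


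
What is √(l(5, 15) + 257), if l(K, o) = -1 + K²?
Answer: √281 ≈ 16.763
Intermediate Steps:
√(l(5, 15) + 257) = √((-1 + 5²) + 257) = √((-1 + 25) + 257) = √(24 + 257) = √281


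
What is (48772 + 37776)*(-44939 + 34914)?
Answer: -867643700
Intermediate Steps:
(48772 + 37776)*(-44939 + 34914) = 86548*(-10025) = -867643700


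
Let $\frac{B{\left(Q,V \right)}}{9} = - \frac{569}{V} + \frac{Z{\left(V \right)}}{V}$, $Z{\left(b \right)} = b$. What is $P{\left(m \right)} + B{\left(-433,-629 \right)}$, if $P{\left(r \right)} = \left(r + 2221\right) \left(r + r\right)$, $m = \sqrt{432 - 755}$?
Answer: $- \frac{395552}{629} + 4442 i \sqrt{323} \approx -628.86 + 79833.0 i$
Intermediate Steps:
$B{\left(Q,V \right)} = 9 - \frac{5121}{V}$ ($B{\left(Q,V \right)} = 9 \left(- \frac{569}{V} + \frac{V}{V}\right) = 9 \left(- \frac{569}{V} + 1\right) = 9 \left(1 - \frac{569}{V}\right) = 9 - \frac{5121}{V}$)
$m = i \sqrt{323}$ ($m = \sqrt{-323} = i \sqrt{323} \approx 17.972 i$)
$P{\left(r \right)} = 2 r \left(2221 + r\right)$ ($P{\left(r \right)} = \left(2221 + r\right) 2 r = 2 r \left(2221 + r\right)$)
$P{\left(m \right)} + B{\left(-433,-629 \right)} = 2 i \sqrt{323} \left(2221 + i \sqrt{323}\right) + \left(9 - \frac{5121}{-629}\right) = 2 i \sqrt{323} \left(2221 + i \sqrt{323}\right) + \left(9 - - \frac{5121}{629}\right) = 2 i \sqrt{323} \left(2221 + i \sqrt{323}\right) + \left(9 + \frac{5121}{629}\right) = 2 i \sqrt{323} \left(2221 + i \sqrt{323}\right) + \frac{10782}{629} = \frac{10782}{629} + 2 i \sqrt{323} \left(2221 + i \sqrt{323}\right)$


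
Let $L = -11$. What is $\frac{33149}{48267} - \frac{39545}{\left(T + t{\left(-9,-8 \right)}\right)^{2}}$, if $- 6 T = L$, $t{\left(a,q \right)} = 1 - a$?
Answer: $- \frac{68546762431}{243313947} \approx -281.72$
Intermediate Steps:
$T = \frac{11}{6}$ ($T = \left(- \frac{1}{6}\right) \left(-11\right) = \frac{11}{6} \approx 1.8333$)
$\frac{33149}{48267} - \frac{39545}{\left(T + t{\left(-9,-8 \right)}\right)^{2}} = \frac{33149}{48267} - \frac{39545}{\left(\frac{11}{6} + \left(1 - -9\right)\right)^{2}} = 33149 \cdot \frac{1}{48267} - \frac{39545}{\left(\frac{11}{6} + \left(1 + 9\right)\right)^{2}} = \frac{33149}{48267} - \frac{39545}{\left(\frac{11}{6} + 10\right)^{2}} = \frac{33149}{48267} - \frac{39545}{\left(\frac{71}{6}\right)^{2}} = \frac{33149}{48267} - \frac{39545}{\frac{5041}{36}} = \frac{33149}{48267} - \frac{1423620}{5041} = - \frac{68546762431}{243313947}$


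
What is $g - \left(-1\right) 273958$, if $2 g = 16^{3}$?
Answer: $276006$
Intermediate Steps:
$g = 2048$ ($g = \frac{16^{3}}{2} = \frac{1}{2} \cdot 4096 = 2048$)
$g - \left(-1\right) 273958 = 2048 - \left(-1\right) 273958 = 2048 - -273958 = 2048 + 273958 = 276006$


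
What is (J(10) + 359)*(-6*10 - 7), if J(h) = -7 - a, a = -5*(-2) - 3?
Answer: -23115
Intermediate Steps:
a = 7 (a = 10 - 3 = 7)
J(h) = -14 (J(h) = -7 - 1*7 = -7 - 7 = -14)
(J(10) + 359)*(-6*10 - 7) = (-14 + 359)*(-6*10 - 7) = 345*(-60 - 7) = 345*(-67) = -23115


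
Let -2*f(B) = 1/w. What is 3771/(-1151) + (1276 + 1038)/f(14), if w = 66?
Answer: -351574419/1151 ≈ -3.0545e+5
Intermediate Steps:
f(B) = -1/132 (f(B) = -1/2/66 = -1/2*1/66 = -1/132)
3771/(-1151) + (1276 + 1038)/f(14) = 3771/(-1151) + (1276 + 1038)/(-1/132) = 3771*(-1/1151) + 2314*(-132) = -3771/1151 - 305448 = -351574419/1151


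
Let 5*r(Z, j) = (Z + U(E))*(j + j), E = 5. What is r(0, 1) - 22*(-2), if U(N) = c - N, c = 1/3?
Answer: 632/15 ≈ 42.133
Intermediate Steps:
c = ⅓ ≈ 0.33333
U(N) = ⅓ - N
r(Z, j) = 2*j*(-14/3 + Z)/5 (r(Z, j) = ((Z + (⅓ - 1*5))*(j + j))/5 = ((Z + (⅓ - 5))*(2*j))/5 = ((Z - 14/3)*(2*j))/5 = ((-14/3 + Z)*(2*j))/5 = (2*j*(-14/3 + Z))/5 = 2*j*(-14/3 + Z)/5)
r(0, 1) - 22*(-2) = (2/15)*1*(-14 + 3*0) - 22*(-2) = (2/15)*1*(-14 + 0) + 44 = (2/15)*1*(-14) + 44 = -28/15 + 44 = 632/15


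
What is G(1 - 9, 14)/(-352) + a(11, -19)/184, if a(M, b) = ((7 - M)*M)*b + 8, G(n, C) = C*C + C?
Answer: 16153/4048 ≈ 3.9904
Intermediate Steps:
G(n, C) = C + C**2 (G(n, C) = C**2 + C = C + C**2)
a(M, b) = 8 + M*b*(7 - M) (a(M, b) = (M*(7 - M))*b + 8 = M*b*(7 - M) + 8 = 8 + M*b*(7 - M))
G(1 - 9, 14)/(-352) + a(11, -19)/184 = (14*(1 + 14))/(-352) + (8 - 1*(-19)*11**2 + 7*11*(-19))/184 = (14*15)*(-1/352) + (8 - 1*(-19)*121 - 1463)*(1/184) = 210*(-1/352) + (8 + 2299 - 1463)*(1/184) = -105/176 + 844*(1/184) = -105/176 + 211/46 = 16153/4048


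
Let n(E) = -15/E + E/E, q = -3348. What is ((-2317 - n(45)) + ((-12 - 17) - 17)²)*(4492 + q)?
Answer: -692120/3 ≈ -2.3071e+5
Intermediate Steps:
n(E) = 1 - 15/E (n(E) = -15/E + 1 = 1 - 15/E)
((-2317 - n(45)) + ((-12 - 17) - 17)²)*(4492 + q) = ((-2317 - (-15 + 45)/45) + ((-12 - 17) - 17)²)*(4492 - 3348) = ((-2317 - 30/45) + (-29 - 17)²)*1144 = ((-2317 - 1*⅔) + (-46)²)*1144 = ((-2317 - ⅔) + 2116)*1144 = (-6953/3 + 2116)*1144 = -605/3*1144 = -692120/3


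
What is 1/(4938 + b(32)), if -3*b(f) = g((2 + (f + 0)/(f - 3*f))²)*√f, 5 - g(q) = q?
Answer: 22221/109727177 + 33*√2/219454354 ≈ 0.00020272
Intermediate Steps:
g(q) = 5 - q
b(f) = -11*√f/12 (b(f) = -(5 - (2 + (f + 0)/(f - 3*f))²)*√f/3 = -(5 - (2 + f/((-2*f)))²)*√f/3 = -(5 - (2 + f*(-1/(2*f)))²)*√f/3 = -(5 - (2 - ½)²)*√f/3 = -(5 - (3/2)²)*√f/3 = -(5 - 1*9/4)*√f/3 = -(5 - 9/4)*√f/3 = -11*√f/12)
1/(4938 + b(32)) = 1/(4938 - 11*√2/3)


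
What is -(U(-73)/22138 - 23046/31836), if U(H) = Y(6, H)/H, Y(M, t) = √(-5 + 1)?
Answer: 3841/5306 + I/808037 ≈ 0.7239 + 1.2376e-6*I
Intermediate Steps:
Y(M, t) = 2*I (Y(M, t) = √(-4) = 2*I)
U(H) = 2*I/H (U(H) = (2*I)/H = 2*I/H)
-(U(-73)/22138 - 23046/31836) = -((2*I/(-73))/22138 - 23046/31836) = -((2*I*(-1/73))*(1/22138) - 23046*1/31836) = -(-2*I/73*(1/22138) - 3841/5306) = -(-I/808037 - 3841/5306) = -(-3841/5306 - I/808037) = 3841/5306 + I/808037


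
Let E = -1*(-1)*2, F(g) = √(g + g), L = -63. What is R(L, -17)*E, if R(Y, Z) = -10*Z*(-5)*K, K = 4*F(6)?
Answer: -13600*√3 ≈ -23556.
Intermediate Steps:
F(g) = √2*√g (F(g) = √(2*g) = √2*√g)
K = 8*√3 (K = 4*(√2*√6) = 4*(2*√3) = 8*√3 ≈ 13.856)
R(Y, Z) = 400*Z*√3 (R(Y, Z) = -10*Z*(-5)*8*√3 = -10*(-5*Z)*8*√3 = -(-400)*Z*√3 = 400*Z*√3)
E = 2 (E = 1*2 = 2)
R(L, -17)*E = (400*(-17)*√3)*2 = -6800*√3*2 = -13600*√3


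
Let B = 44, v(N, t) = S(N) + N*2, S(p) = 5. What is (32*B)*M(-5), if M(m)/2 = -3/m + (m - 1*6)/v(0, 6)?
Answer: -22528/5 ≈ -4505.6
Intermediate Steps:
v(N, t) = 5 + 2*N (v(N, t) = 5 + N*2 = 5 + 2*N)
M(m) = -12/5 - 6/m + 2*m/5 (M(m) = 2*(-3/m + (m - 1*6)/(5 + 2*0)) = 2*(-3/m + (m - 6)/(5 + 0)) = 2*(-3/m + (-6 + m)/5) = 2*(-3/m + (-6 + m)*(⅕)) = 2*(-3/m + (-6/5 + m/5)) = 2*(-6/5 - 3/m + m/5) = -12/5 - 6/m + 2*m/5)
(32*B)*M(-5) = (32*44)*((⅖)*(-15 - 5*(-6 - 5))/(-5)) = 1408*((⅖)*(-⅕)*(-15 - 5*(-11))) = 1408*((⅖)*(-⅕)*(-15 + 55)) = 1408*((⅖)*(-⅕)*40) = 1408*(-16/5) = -22528/5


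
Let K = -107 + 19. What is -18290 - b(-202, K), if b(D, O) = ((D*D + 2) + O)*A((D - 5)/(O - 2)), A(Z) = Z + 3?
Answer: -1170477/5 ≈ -2.3410e+5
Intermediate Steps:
A(Z) = 3 + Z
K = -88
b(D, O) = (3 + (-5 + D)/(-2 + O))*(2 + O + D²) (b(D, O) = ((D*D + 2) + O)*(3 + (D - 5)/(O - 2)) = ((D² + 2) + O)*(3 + (-5 + D)/(-2 + O)) = ((2 + D²) + O)*(3 + (-5 + D)/(-2 + O)) = (2 + O + D²)*(3 + (-5 + D)/(-2 + O)) = (3 + (-5 + D)/(-2 + O))*(2 + O + D²))
-18290 - b(-202, K) = -18290 - (-11 - 202 + 3*(-88))*(2 - 88 + (-202)²)/(-2 - 88) = -18290 - (-11 - 202 - 264)*(2 - 88 + 40804)/(-90) = -18290 - (-1)*(-477)*40718/90 = -18290 - 1*1079027/5 = -18290 - 1079027/5 = -1170477/5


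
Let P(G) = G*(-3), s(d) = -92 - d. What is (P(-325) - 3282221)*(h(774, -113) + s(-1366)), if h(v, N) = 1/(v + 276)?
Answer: -2194663027723/525 ≈ -4.1803e+9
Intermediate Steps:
P(G) = -3*G
h(v, N) = 1/(276 + v)
(P(-325) - 3282221)*(h(774, -113) + s(-1366)) = (-3*(-325) - 3282221)*(1/(276 + 774) + (-92 - 1*(-1366))) = (975 - 3282221)*(1/1050 + (-92 + 1366)) = -3281246*(1/1050 + 1274) = -3281246*1337701/1050 = -2194663027723/525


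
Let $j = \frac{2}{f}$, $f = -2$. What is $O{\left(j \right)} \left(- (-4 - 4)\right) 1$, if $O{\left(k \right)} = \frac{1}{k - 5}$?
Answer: $- \frac{4}{3} \approx -1.3333$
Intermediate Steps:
$j = -1$ ($j = \frac{2}{-2} = 2 \left(- \frac{1}{2}\right) = -1$)
$O{\left(k \right)} = \frac{1}{-5 + k}$
$O{\left(j \right)} \left(- (-4 - 4)\right) 1 = \frac{\left(-1\right) \left(-4 - 4\right)}{-5 - 1} \cdot 1 = \frac{\left(-1\right) \left(-8\right)}{-6} \cdot 1 = \left(- \frac{1}{6}\right) 8 \cdot 1 = \left(- \frac{4}{3}\right) 1 = - \frac{4}{3}$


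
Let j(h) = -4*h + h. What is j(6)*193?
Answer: -3474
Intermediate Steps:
j(h) = -3*h
j(6)*193 = -3*6*193 = -18*193 = -3474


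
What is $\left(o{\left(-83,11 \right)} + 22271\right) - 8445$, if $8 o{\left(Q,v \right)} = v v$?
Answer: $\frac{110729}{8} \approx 13841.0$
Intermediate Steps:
$o{\left(Q,v \right)} = \frac{v^{2}}{8}$ ($o{\left(Q,v \right)} = \frac{v v}{8} = \frac{v^{2}}{8}$)
$\left(o{\left(-83,11 \right)} + 22271\right) - 8445 = \left(\frac{11^{2}}{8} + 22271\right) - 8445 = \left(\frac{1}{8} \cdot 121 + 22271\right) - 8445 = \left(\frac{121}{8} + 22271\right) - 8445 = \frac{178289}{8} - 8445 = \frac{110729}{8}$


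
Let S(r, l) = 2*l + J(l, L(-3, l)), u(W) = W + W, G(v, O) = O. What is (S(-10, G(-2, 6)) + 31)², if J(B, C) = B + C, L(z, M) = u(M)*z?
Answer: 169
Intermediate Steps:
u(W) = 2*W
L(z, M) = 2*M*z (L(z, M) = (2*M)*z = 2*M*z)
S(r, l) = -3*l (S(r, l) = 2*l + (l + 2*l*(-3)) = 2*l + (l - 6*l) = 2*l - 5*l = -3*l)
(S(-10, G(-2, 6)) + 31)² = (-3*6 + 31)² = (-18 + 31)² = 13² = 169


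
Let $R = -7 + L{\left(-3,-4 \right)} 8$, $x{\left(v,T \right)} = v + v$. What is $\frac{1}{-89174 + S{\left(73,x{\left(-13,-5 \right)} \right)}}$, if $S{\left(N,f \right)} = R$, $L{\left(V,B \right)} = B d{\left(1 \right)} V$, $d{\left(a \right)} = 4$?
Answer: $- \frac{1}{88797} \approx -1.1262 \cdot 10^{-5}$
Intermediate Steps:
$x{\left(v,T \right)} = 2 v$
$L{\left(V,B \right)} = 4 B V$ ($L{\left(V,B \right)} = B 4 V = 4 B V$)
$R = 377$ ($R = -7 + 4 \left(-4\right) \left(-3\right) 8 = -7 + 48 \cdot 8 = -7 + 384 = 377$)
$S{\left(N,f \right)} = 377$
$\frac{1}{-89174 + S{\left(73,x{\left(-13,-5 \right)} \right)}} = \frac{1}{-89174 + 377} = \frac{1}{-88797} = - \frac{1}{88797}$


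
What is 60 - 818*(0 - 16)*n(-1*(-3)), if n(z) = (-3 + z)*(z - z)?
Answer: 60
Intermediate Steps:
n(z) = 0 (n(z) = (-3 + z)*0 = 0)
60 - 818*(0 - 16)*n(-1*(-3)) = 60 - 818*(0 - 16)*0 = 60 - (-13088)*0 = 60 - 818*0 = 60 + 0 = 60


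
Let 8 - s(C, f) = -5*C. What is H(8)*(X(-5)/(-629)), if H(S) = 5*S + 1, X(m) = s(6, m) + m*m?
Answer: -2583/629 ≈ -4.1065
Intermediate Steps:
s(C, f) = 8 + 5*C (s(C, f) = 8 - (-5)*C = 8 + 5*C)
X(m) = 38 + m² (X(m) = (8 + 5*6) + m*m = (8 + 30) + m² = 38 + m²)
H(S) = 1 + 5*S
H(8)*(X(-5)/(-629)) = (1 + 5*8)*((38 + (-5)²)/(-629)) = (1 + 40)*((38 + 25)*(-1/629)) = 41*(63*(-1/629)) = 41*(-63/629) = -2583/629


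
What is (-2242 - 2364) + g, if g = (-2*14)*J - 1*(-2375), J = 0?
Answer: -2231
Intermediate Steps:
g = 2375 (g = -2*14*0 - 1*(-2375) = -28*0 + 2375 = 0 + 2375 = 2375)
(-2242 - 2364) + g = (-2242 - 2364) + 2375 = -4606 + 2375 = -2231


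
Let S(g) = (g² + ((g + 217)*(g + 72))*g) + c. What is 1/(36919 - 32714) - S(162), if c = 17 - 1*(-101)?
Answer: -60524642269/4205 ≈ -1.4393e+7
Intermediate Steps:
c = 118 (c = 17 + 101 = 118)
S(g) = 118 + g² + g*(72 + g)*(217 + g) (S(g) = (g² + ((g + 217)*(g + 72))*g) + 118 = (g² + ((217 + g)*(72 + g))*g) + 118 = (g² + ((72 + g)*(217 + g))*g) + 118 = (g² + g*(72 + g)*(217 + g)) + 118 = 118 + g² + g*(72 + g)*(217 + g))
1/(36919 - 32714) - S(162) = 1/(36919 - 32714) - (118 + 162³ + 290*162² + 15624*162) = 1/4205 - (118 + 4251528 + 290*26244 + 2531088) = 1/4205 - (118 + 4251528 + 7610760 + 2531088) = 1/4205 - 1*14393494 = 1/4205 - 14393494 = -60524642269/4205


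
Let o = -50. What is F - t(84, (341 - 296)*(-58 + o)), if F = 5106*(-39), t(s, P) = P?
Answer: -194274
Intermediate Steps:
F = -199134
F - t(84, (341 - 296)*(-58 + o)) = -199134 - (341 - 296)*(-58 - 50) = -199134 - 45*(-108) = -199134 - 1*(-4860) = -199134 + 4860 = -194274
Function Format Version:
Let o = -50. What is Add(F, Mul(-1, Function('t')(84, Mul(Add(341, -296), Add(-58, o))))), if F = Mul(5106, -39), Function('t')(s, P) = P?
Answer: -194274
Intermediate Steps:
F = -199134
Add(F, Mul(-1, Function('t')(84, Mul(Add(341, -296), Add(-58, o))))) = Add(-199134, Mul(-1, Mul(Add(341, -296), Add(-58, -50)))) = Add(-199134, Mul(-1, Mul(45, -108))) = Add(-199134, Mul(-1, -4860)) = Add(-199134, 4860) = -194274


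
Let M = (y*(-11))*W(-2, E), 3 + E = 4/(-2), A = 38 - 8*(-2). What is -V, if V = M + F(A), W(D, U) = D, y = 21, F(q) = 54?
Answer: -516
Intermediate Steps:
A = 54 (A = 38 - 1*(-16) = 38 + 16 = 54)
E = -5 (E = -3 + 4/(-2) = -3 + 4*(-½) = -3 - 2 = -5)
M = 462 (M = (21*(-11))*(-2) = -231*(-2) = 462)
V = 516 (V = 462 + 54 = 516)
-V = -1*516 = -516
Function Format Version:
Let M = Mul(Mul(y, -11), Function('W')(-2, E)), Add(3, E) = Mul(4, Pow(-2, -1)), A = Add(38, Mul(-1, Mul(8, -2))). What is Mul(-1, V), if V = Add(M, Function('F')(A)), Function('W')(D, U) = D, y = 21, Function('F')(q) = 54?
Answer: -516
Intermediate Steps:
A = 54 (A = Add(38, Mul(-1, -16)) = Add(38, 16) = 54)
E = -5 (E = Add(-3, Mul(4, Pow(-2, -1))) = Add(-3, Mul(4, Rational(-1, 2))) = Add(-3, -2) = -5)
M = 462 (M = Mul(Mul(21, -11), -2) = Mul(-231, -2) = 462)
V = 516 (V = Add(462, 54) = 516)
Mul(-1, V) = Mul(-1, 516) = -516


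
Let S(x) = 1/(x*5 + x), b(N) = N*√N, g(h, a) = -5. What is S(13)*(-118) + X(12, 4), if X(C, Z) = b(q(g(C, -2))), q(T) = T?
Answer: -59/39 - 5*I*√5 ≈ -1.5128 - 11.18*I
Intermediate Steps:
b(N) = N^(3/2)
X(C, Z) = -5*I*√5 (X(C, Z) = (-5)^(3/2) = -5*I*√5)
S(x) = 1/(6*x) (S(x) = 1/(5*x + x) = 1/(6*x))
S(13)*(-118) + X(12, 4) = ((⅙)/13)*(-118) - 5*I*√5 = ((⅙)*(1/13))*(-118) - 5*I*√5 = (1/78)*(-118) - 5*I*√5 = -59/39 - 5*I*√5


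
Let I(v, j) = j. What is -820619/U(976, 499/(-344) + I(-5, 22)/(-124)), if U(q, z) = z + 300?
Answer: -8751081016/3181839 ≈ -2750.3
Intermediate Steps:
U(q, z) = 300 + z
-820619/U(976, 499/(-344) + I(-5, 22)/(-124)) = -820619/(300 + (499/(-344) + 22/(-124))) = -820619/(300 + (499*(-1/344) + 22*(-1/124))) = -820619/(300 + (-499/344 - 11/62)) = -820619/(300 - 17361/10664) = -820619/3181839/10664 = -820619*10664/3181839 = -8751081016/3181839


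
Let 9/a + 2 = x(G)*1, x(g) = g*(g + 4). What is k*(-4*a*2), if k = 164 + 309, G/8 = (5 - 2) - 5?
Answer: -17028/95 ≈ -179.24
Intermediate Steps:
G = -16 (G = 8*((5 - 2) - 5) = 8*(3 - 5) = 8*(-2) = -16)
x(g) = g*(4 + g)
a = 9/190 (a = 9/(-2 - 16*(4 - 16)*1) = 9/(-2 - 16*(-12)*1) = 9/(-2 + 192*1) = 9/(-2 + 192) = 9/190 ≈ 0.047368)
k = 473
k*(-4*a*2) = 473*(-4*9/190*2) = 473*(-18/95*2) = 473*(-36/95) = -17028/95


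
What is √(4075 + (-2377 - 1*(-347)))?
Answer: √2045 ≈ 45.222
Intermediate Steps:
√(4075 + (-2377 - 1*(-347))) = √(4075 + (-2377 + 347)) = √(4075 - 2030) = √2045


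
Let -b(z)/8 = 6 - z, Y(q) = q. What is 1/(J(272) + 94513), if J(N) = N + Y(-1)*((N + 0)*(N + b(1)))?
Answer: 1/31681 ≈ 3.1565e-5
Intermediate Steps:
b(z) = -48 + 8*z (b(z) = -8*(6 - z) = -48 + 8*z)
J(N) = N - N*(-40 + N) (J(N) = N - (N + 0)*(N + (-48 + 8*1)) = N - N*(N + (-48 + 8)) = N - N*(N - 40) = N - N*(-40 + N))
1/(J(272) + 94513) = 1/(272*(41 - 1*272) + 94513) = 1/(272*(41 - 272) + 94513) = 1/(272*(-231) + 94513) = 1/(-62832 + 94513) = 1/31681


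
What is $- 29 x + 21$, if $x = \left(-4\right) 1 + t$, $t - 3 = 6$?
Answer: $-124$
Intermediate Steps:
$t = 9$ ($t = 3 + 6 = 9$)
$x = 5$ ($x = \left(-4\right) 1 + 9 = -4 + 9 = 5$)
$- 29 x + 21 = \left(-29\right) 5 + 21 = -145 + 21 = -124$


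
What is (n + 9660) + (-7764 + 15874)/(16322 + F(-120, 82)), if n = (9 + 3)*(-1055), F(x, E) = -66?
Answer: -24379945/8128 ≈ -2999.5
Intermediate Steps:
n = -12660 (n = 12*(-1055) = -12660)
(n + 9660) + (-7764 + 15874)/(16322 + F(-120, 82)) = (-12660 + 9660) + (-7764 + 15874)/(16322 - 66) = -3000 + 8110/16256 = -3000 + 8110*(1/16256) = -3000 + 4055/8128 = -24379945/8128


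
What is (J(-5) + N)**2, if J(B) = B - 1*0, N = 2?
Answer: 9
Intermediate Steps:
J(B) = B (J(B) = B + 0 = B)
(J(-5) + N)**2 = (-5 + 2)**2 = (-3)**2 = 9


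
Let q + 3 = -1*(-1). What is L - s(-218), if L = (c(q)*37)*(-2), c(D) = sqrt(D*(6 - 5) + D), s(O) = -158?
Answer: 158 - 148*I ≈ 158.0 - 148.0*I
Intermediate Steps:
q = -2 (q = -3 - 1*(-1) = -3 + 1 = -2)
c(D) = sqrt(2)*sqrt(D) (c(D) = sqrt(D*1 + D) = sqrt(D + D) = sqrt(2*D) = sqrt(2)*sqrt(D))
L = -148*I (L = ((sqrt(2)*sqrt(-2))*37)*(-2) = ((sqrt(2)*(I*sqrt(2)))*37)*(-2) = ((2*I)*37)*(-2) = (74*I)*(-2) = -148*I ≈ -148.0*I)
L - s(-218) = -148*I - 1*(-158) = -148*I + 158 = 158 - 148*I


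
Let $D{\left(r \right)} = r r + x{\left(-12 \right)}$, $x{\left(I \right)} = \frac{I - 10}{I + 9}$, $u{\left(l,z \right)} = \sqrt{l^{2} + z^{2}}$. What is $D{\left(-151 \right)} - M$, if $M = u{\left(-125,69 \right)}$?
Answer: $\frac{68425}{3} - \sqrt{20386} \approx 22666.0$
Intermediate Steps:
$x{\left(I \right)} = \frac{-10 + I}{9 + I}$
$M = \sqrt{20386}$ ($M = \sqrt{\left(-125\right)^{2} + 69^{2}} = \sqrt{15625 + 4761} = \sqrt{20386} \approx 142.78$)
$D{\left(r \right)} = \frac{22}{3} + r^{2}$ ($D{\left(r \right)} = r r + \frac{-10 - 12}{9 - 12} = r^{2} + \frac{1}{-3} \left(-22\right) = r^{2} - - \frac{22}{3} = r^{2} + \frac{22}{3} = \frac{22}{3} + r^{2}$)
$D{\left(-151 \right)} - M = \left(\frac{22}{3} + \left(-151\right)^{2}\right) - \sqrt{20386} = \left(\frac{22}{3} + 22801\right) - \sqrt{20386} = \frac{68425}{3} - \sqrt{20386}$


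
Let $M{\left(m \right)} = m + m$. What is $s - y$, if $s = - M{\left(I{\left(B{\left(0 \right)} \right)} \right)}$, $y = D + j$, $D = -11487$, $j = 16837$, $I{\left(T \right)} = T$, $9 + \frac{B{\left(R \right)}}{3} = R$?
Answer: $-5296$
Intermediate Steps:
$B{\left(R \right)} = -27 + 3 R$
$y = 5350$ ($y = -11487 + 16837 = 5350$)
$M{\left(m \right)} = 2 m$
$s = 54$ ($s = - 2 \left(-27 + 3 \cdot 0\right) = - 2 \left(-27 + 0\right) = - 2 \left(-27\right) = \left(-1\right) \left(-54\right) = 54$)
$s - y = 54 - 5350 = -5296$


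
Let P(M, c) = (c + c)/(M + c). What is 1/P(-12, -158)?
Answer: 85/158 ≈ 0.53797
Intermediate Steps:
P(M, c) = 2*c/(M + c) (P(M, c) = (2*c)/(M + c) = 2*c/(M + c))
1/P(-12, -158) = 1/(2*(-158)/(-12 - 158)) = 1/(2*(-158)/(-170)) = 1/(2*(-158)*(-1/170)) = 1/(158/85) = 85/158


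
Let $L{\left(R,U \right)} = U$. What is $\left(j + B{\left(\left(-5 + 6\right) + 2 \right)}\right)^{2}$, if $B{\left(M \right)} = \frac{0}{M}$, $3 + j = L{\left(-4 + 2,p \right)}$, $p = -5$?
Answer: $64$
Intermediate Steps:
$j = -8$ ($j = -3 - 5 = -8$)
$B{\left(M \right)} = 0$
$\left(j + B{\left(\left(-5 + 6\right) + 2 \right)}\right)^{2} = \left(-8 + 0\right)^{2} = \left(-8\right)^{2} = 64$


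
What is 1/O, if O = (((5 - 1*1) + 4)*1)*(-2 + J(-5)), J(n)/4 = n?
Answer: -1/176 ≈ -0.0056818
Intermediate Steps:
J(n) = 4*n
O = -176 (O = (((5 - 1*1) + 4)*1)*(-2 + 4*(-5)) = (((5 - 1) + 4)*1)*(-2 - 20) = ((4 + 4)*1)*(-22) = (8*1)*(-22) = 8*(-22) = -176)
1/O = 1/(-176) = -1/176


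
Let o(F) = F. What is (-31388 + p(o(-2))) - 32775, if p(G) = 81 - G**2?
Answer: -64086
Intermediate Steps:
(-31388 + p(o(-2))) - 32775 = (-31388 + (81 - 1*(-2)**2)) - 32775 = (-31388 + (81 - 1*4)) - 32775 = (-31388 + (81 - 4)) - 32775 = (-31388 + 77) - 32775 = -31311 - 32775 = -64086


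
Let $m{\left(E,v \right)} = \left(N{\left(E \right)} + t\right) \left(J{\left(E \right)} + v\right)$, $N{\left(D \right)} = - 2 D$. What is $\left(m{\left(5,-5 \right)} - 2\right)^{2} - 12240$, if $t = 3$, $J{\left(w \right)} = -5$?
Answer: $-7616$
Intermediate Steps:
$m{\left(E,v \right)} = \left(-5 + v\right) \left(3 - 2 E\right)$ ($m{\left(E,v \right)} = \left(- 2 E + 3\right) \left(-5 + v\right) = \left(3 - 2 E\right) \left(-5 + v\right) = \left(-5 + v\right) \left(3 - 2 E\right)$)
$\left(m{\left(5,-5 \right)} - 2\right)^{2} - 12240 = \left(\left(-15 + 3 \left(-5\right) + 10 \cdot 5 - 10 \left(-5\right)\right) - 2\right)^{2} - 12240 = \left(\left(-15 - 15 + 50 + 50\right) - 2\right)^{2} - 12240 = \left(70 - 2\right)^{2} - 12240 = 68^{2} - 12240 = 4624 - 12240 = -7616$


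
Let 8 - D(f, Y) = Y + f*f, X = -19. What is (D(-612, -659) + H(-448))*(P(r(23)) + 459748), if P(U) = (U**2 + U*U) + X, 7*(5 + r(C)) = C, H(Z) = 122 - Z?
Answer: -8409490148763/49 ≈ -1.7162e+11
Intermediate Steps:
r(C) = -5 + C/7
D(f, Y) = 8 - Y - f**2 (D(f, Y) = 8 - (Y + f*f) = 8 - (Y + f**2) = 8 + (-Y - f**2) = 8 - Y - f**2)
P(U) = -19 + 2*U**2 (P(U) = (U**2 + U*U) - 19 = (U**2 + U**2) - 19 = 2*U**2 - 19 = -19 + 2*U**2)
(D(-612, -659) + H(-448))*(P(r(23)) + 459748) = ((8 - 1*(-659) - 1*(-612)**2) + (122 - 1*(-448)))*((-19 + 2*(-5 + (1/7)*23)**2) + 459748) = ((8 + 659 - 1*374544) + (122 + 448))*((-19 + 2*(-5 + 23/7)**2) + 459748) = ((8 + 659 - 374544) + 570)*((-19 + 2*(-12/7)**2) + 459748) = (-373877 + 570)*((-19 + 2*(144/49)) + 459748) = -373307*((-19 + 288/49) + 459748) = -373307*(-643/49 + 459748) = -373307*22527009/49 = -8409490148763/49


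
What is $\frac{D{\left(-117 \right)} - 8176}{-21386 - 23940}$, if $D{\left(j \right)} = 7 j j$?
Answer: $- \frac{87647}{45326} \approx -1.9337$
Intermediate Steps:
$D{\left(j \right)} = 7 j^{2}$
$\frac{D{\left(-117 \right)} - 8176}{-21386 - 23940} = \frac{7 \left(-117\right)^{2} - 8176}{-21386 - 23940} = \frac{7 \cdot 13689 - 8176}{-45326} = \left(95823 - 8176\right) \left(- \frac{1}{45326}\right) = 87647 \left(- \frac{1}{45326}\right) = - \frac{87647}{45326}$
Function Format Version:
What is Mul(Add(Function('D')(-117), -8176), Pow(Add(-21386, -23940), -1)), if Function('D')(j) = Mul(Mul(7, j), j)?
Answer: Rational(-87647, 45326) ≈ -1.9337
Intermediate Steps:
Function('D')(j) = Mul(7, Pow(j, 2))
Mul(Add(Function('D')(-117), -8176), Pow(Add(-21386, -23940), -1)) = Mul(Add(Mul(7, Pow(-117, 2)), -8176), Pow(Add(-21386, -23940), -1)) = Mul(Add(Mul(7, 13689), -8176), Pow(-45326, -1)) = Mul(Add(95823, -8176), Rational(-1, 45326)) = Mul(87647, Rational(-1, 45326)) = Rational(-87647, 45326)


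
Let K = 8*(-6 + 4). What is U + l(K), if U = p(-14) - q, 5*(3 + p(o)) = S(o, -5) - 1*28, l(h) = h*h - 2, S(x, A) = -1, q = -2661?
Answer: 14531/5 ≈ 2906.2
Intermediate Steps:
K = -16 (K = 8*(-2) = -16)
l(h) = -2 + h² (l(h) = h² - 2 = -2 + h²)
p(o) = -44/5 (p(o) = -3 + (-1 - 1*28)/5 = -3 + (-1 - 28)/5 = -3 + (⅕)*(-29) = -3 - 29/5 = -44/5)
U = 13261/5 (U = -44/5 - 1*(-2661) = -44/5 + 2661 = 13261/5 ≈ 2652.2)
U + l(K) = 13261/5 + (-2 + (-16)²) = 13261/5 + (-2 + 256) = 13261/5 + 254 = 14531/5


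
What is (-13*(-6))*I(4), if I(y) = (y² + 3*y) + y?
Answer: 2496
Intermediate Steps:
I(y) = y² + 4*y
(-13*(-6))*I(4) = (-13*(-6))*(4*(4 + 4)) = 78*(4*8) = 78*32 = 2496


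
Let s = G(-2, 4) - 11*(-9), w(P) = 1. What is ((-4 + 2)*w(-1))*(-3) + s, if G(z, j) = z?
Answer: 103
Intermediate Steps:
s = 97 (s = -2 - 11*(-9) = -2 + 99 = 97)
((-4 + 2)*w(-1))*(-3) + s = ((-4 + 2)*1)*(-3) + 97 = -2*1*(-3) + 97 = -2*(-3) + 97 = 6 + 97 = 103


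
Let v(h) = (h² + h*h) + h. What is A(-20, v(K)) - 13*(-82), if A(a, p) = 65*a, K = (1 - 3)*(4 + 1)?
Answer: -234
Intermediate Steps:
K = -10 (K = -2*5 = -10)
v(h) = h + 2*h² (v(h) = (h² + h²) + h = 2*h² + h = h + 2*h²)
A(-20, v(K)) - 13*(-82) = 65*(-20) - 13*(-82) = -1300 - 1*(-1066) = -1300 + 1066 = -234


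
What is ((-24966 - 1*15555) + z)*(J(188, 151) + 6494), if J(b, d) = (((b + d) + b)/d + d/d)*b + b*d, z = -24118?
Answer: -348704522794/151 ≈ -2.3093e+9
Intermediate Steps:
J(b, d) = b*d + b*(1 + (d + 2*b)/d) (J(b, d) = ((d + 2*b)/d + 1)*b + b*d = (1 + (d + 2*b)/d)*b + b*d = b*(1 + (d + 2*b)/d) + b*d = b*d + b*(1 + (d + 2*b)/d))
((-24966 - 1*15555) + z)*(J(188, 151) + 6494) = ((-24966 - 1*15555) - 24118)*(188*(2*188 + 151*(2 + 151))/151 + 6494) = ((-24966 - 15555) - 24118)*(188*(1/151)*(376 + 151*153) + 6494) = (-40521 - 24118)*(188*(1/151)*(376 + 23103) + 6494) = -64639*(188*(1/151)*23479 + 6494) = -64639*(4414052/151 + 6494) = -64639*5394646/151 = -348704522794/151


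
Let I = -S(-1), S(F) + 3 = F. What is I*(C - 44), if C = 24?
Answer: -80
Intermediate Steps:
S(F) = -3 + F
I = 4 (I = -(-3 - 1) = -1*(-4) = 4)
I*(C - 44) = 4*(24 - 44) = 4*(-20) = -80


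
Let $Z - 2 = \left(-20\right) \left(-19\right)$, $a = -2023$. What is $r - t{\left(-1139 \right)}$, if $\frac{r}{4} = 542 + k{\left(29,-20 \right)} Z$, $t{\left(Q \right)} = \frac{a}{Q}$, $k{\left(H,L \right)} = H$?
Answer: $\frac{3114041}{67} \approx 46478.0$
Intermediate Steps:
$t{\left(Q \right)} = - \frac{2023}{Q}$
$Z = 382$ ($Z = 2 - -380 = 2 + 380 = 382$)
$r = 46480$ ($r = 4 \left(542 + 29 \cdot 382\right) = 4 \left(542 + 11078\right) = 4 \cdot 11620 = 46480$)
$r - t{\left(-1139 \right)} = 46480 - - \frac{2023}{-1139} = 46480 - \left(-2023\right) \left(- \frac{1}{1139}\right) = 46480 - \frac{119}{67} = \frac{3114041}{67}$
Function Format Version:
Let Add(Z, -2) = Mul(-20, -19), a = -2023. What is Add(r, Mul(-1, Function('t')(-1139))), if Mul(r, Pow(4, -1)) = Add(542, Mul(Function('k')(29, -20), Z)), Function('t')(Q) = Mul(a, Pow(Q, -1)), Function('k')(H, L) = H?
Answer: Rational(3114041, 67) ≈ 46478.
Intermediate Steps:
Function('t')(Q) = Mul(-2023, Pow(Q, -1))
Z = 382 (Z = Add(2, Mul(-20, -19)) = Add(2, 380) = 382)
r = 46480 (r = Mul(4, Add(542, Mul(29, 382))) = Mul(4, Add(542, 11078)) = Mul(4, 11620) = 46480)
Add(r, Mul(-1, Function('t')(-1139))) = Add(46480, Mul(-1, Mul(-2023, Pow(-1139, -1)))) = Add(46480, Mul(-1, Mul(-2023, Rational(-1, 1139)))) = Add(46480, Mul(-1, Rational(119, 67))) = Add(46480, Rational(-119, 67)) = Rational(3114041, 67)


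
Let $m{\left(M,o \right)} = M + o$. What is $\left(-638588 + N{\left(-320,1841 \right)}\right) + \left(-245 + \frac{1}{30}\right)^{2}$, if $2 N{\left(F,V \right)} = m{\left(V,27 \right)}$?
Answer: $- \frac{519880799}{900} \approx -5.7765 \cdot 10^{5}$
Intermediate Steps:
$N{\left(F,V \right)} = \frac{27}{2} + \frac{V}{2}$ ($N{\left(F,V \right)} = \frac{V + 27}{2} = \frac{27 + V}{2} = \frac{27}{2} + \frac{V}{2}$)
$\left(-638588 + N{\left(-320,1841 \right)}\right) + \left(-245 + \frac{1}{30}\right)^{2} = \left(-638588 + \left(\frac{27}{2} + \frac{1}{2} \cdot 1841\right)\right) + \left(-245 + \frac{1}{30}\right)^{2} = \left(-638588 + \left(\frac{27}{2} + \frac{1841}{2}\right)\right) + \left(-245 + \frac{1}{30}\right)^{2} = \left(-638588 + 934\right) + \left(- \frac{7349}{30}\right)^{2} = -637654 + \frac{54007801}{900} = - \frac{519880799}{900}$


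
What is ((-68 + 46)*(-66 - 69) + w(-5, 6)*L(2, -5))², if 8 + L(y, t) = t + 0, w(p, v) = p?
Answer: 9211225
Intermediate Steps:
L(y, t) = -8 + t (L(y, t) = -8 + (t + 0) = -8 + t)
((-68 + 46)*(-66 - 69) + w(-5, 6)*L(2, -5))² = ((-68 + 46)*(-66 - 69) - 5*(-8 - 5))² = (-22*(-135) - 5*(-13))² = (2970 + 65)² = 3035² = 9211225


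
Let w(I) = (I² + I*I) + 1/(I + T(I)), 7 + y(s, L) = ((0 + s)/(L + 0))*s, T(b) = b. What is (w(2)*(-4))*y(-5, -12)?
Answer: 1199/4 ≈ 299.75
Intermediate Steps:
y(s, L) = -7 + s²/L (y(s, L) = -7 + ((0 + s)/(L + 0))*s = -7 + (s/L)*s = -7 + s²/L)
w(I) = 1/(2*I) + 2*I² (w(I) = (I² + I*I) + 1/(I + I) = (I² + I²) + 1/(2*I) = 2*I² + 1/(2*I) = 1/(2*I) + 2*I²)
(w(2)*(-4))*y(-5, -12) = (((½)*(1 + 4*2³)/2)*(-4))*(-7 + (-5)²/(-12)) = (((½)*(½)*(1 + 4*8))*(-4))*(-7 - 1/12*25) = (((½)*(½)*(1 + 32))*(-4))*(-7 - 25/12) = (((½)*(½)*33)*(-4))*(-109/12) = ((33/4)*(-4))*(-109/12) = -33*(-109/12) = 1199/4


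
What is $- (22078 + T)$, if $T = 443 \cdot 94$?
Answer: $-63720$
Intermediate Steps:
$T = 41642$
$- (22078 + T) = - (22078 + 41642) = \left(-1\right) 63720 = -63720$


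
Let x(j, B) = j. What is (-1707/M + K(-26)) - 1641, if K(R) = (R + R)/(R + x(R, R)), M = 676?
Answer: -1110347/676 ≈ -1642.5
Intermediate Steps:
K(R) = 1 (K(R) = (R + R)/(R + R) = (2*R)/((2*R)) = (2*R)*(1/(2*R)) = 1)
(-1707/M + K(-26)) - 1641 = (-1707/676 + 1) - 1641 = -1031/676 - 1641 = -1110347/676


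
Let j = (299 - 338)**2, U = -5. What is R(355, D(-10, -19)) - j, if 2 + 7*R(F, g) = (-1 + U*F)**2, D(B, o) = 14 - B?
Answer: 3143527/7 ≈ 4.4908e+5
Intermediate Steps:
j = 1521 (j = (-39)**2 = 1521)
R(F, g) = -2/7 + (-1 - 5*F)**2/7
R(355, D(-10, -19)) - j = (-2/7 + (1 + 5*355)**2/7) - 1*1521 = (-2/7 + (1 + 1775)**2/7) - 1521 = (-2/7 + (1/7)*1776**2) - 1521 = (-2/7 + (1/7)*3154176) - 1521 = (-2/7 + 3154176/7) - 1521 = 3154174/7 - 1521 = 3143527/7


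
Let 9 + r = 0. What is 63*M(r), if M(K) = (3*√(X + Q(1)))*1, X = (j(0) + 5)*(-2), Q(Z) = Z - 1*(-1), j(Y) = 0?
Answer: 378*I*√2 ≈ 534.57*I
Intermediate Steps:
Q(Z) = 1 + Z (Q(Z) = Z + 1 = 1 + Z)
X = -10 (X = (0 + 5)*(-2) = 5*(-2) = -10)
r = -9 (r = -9 + 0 = -9)
M(K) = 6*I*√2 (M(K) = (3*√(-10 + (1 + 1)))*1 = (3*√(-10 + 2))*1 = (3*√(-8))*1 = (3*(2*I*√2))*1 = (6*I*√2)*1 = 6*I*√2)
63*M(r) = 63*(6*I*√2) = 378*I*√2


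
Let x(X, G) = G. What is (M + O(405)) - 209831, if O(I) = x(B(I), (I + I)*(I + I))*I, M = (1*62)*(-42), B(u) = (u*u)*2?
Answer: 265508065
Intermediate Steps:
B(u) = 2*u**2 (B(u) = u**2*2 = 2*u**2)
M = -2604 (M = 62*(-42) = -2604)
O(I) = 4*I**3 (O(I) = ((I + I)*(I + I))*I = ((2*I)*(2*I))*I = (4*I**2)*I = 4*I**3)
(M + O(405)) - 209831 = (-2604 + 4*405**3) - 209831 = (-2604 + 4*66430125) - 209831 = (-2604 + 265720500) - 209831 = 265717896 - 209831 = 265508065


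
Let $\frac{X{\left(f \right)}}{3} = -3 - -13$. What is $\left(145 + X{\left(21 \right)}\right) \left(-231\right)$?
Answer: $-40425$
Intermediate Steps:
$X{\left(f \right)} = 30$ ($X{\left(f \right)} = 3 \left(-3 - -13\right) = 3 \left(-3 + 13\right) = 3 \cdot 10 = 30$)
$\left(145 + X{\left(21 \right)}\right) \left(-231\right) = \left(145 + 30\right) \left(-231\right) = 175 \left(-231\right) = -40425$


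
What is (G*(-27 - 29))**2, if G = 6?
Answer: 112896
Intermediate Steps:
(G*(-27 - 29))**2 = (6*(-27 - 29))**2 = (6*(-56))**2 = (-336)**2 = 112896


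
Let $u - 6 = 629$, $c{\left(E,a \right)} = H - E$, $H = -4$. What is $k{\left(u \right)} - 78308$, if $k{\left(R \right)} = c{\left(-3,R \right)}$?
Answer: $-78309$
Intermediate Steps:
$c{\left(E,a \right)} = -4 - E$
$u = 635$ ($u = 6 + 629 = 635$)
$k{\left(R \right)} = -1$ ($k{\left(R \right)} = -4 - -3 = -4 + 3 = -1$)
$k{\left(u \right)} - 78308 = -1 - 78308 = -78309$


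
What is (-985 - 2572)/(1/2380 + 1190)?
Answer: -8465660/2832201 ≈ -2.9891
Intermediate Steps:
(-985 - 2572)/(1/2380 + 1190) = -3557/(1/2380 + 1190) = -3557/2832201/2380 = -3557*2380/2832201 = -8465660/2832201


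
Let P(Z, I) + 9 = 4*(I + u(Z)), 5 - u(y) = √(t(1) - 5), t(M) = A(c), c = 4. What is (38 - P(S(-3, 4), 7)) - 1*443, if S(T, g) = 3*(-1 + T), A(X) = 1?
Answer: -444 + 8*I ≈ -444.0 + 8.0*I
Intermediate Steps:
t(M) = 1
u(y) = 5 - 2*I (u(y) = 5 - √(1 - 5) = 5 - √(-4) = 5 - 2*I)
S(T, g) = -3 + 3*T
P(Z, I) = 11 - 8*I + 4*I (P(Z, I) = -9 + 4*(I + (5 - 2*I)) = -9 + 4*(5 + I - 2*I) = -9 + (20 - 8*I + 4*I) = 11 - 8*I + 4*I)
(38 - P(S(-3, 4), 7)) - 1*443 = (38 - (11 - 8*I + 4*7)) - 1*443 = (38 - (11 - 8*I + 28)) - 443 = (38 - (39 - 8*I)) - 443 = (38 + (-39 + 8*I)) - 443 = (-1 + 8*I) - 443 = -444 + 8*I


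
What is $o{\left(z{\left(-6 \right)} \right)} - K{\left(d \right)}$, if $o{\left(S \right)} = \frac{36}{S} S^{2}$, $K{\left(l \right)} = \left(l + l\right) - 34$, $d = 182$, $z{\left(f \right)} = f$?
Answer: $-546$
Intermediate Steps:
$K{\left(l \right)} = -34 + 2 l$ ($K{\left(l \right)} = 2 l - 34 = -34 + 2 l$)
$o{\left(S \right)} = 36 S$
$o{\left(z{\left(-6 \right)} \right)} - K{\left(d \right)} = 36 \left(-6\right) - \left(-34 + 2 \cdot 182\right) = -216 - \left(-34 + 364\right) = -216 - 330 = -546$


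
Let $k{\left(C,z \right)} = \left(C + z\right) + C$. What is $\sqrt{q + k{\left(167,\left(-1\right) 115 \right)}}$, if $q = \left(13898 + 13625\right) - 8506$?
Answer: $2 \sqrt{4809} \approx 138.69$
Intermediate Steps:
$k{\left(C,z \right)} = z + 2 C$
$q = 19017$ ($q = 27523 - 8506 = 19017$)
$\sqrt{q + k{\left(167,\left(-1\right) 115 \right)}} = \sqrt{19017 + \left(\left(-1\right) 115 + 2 \cdot 167\right)} = \sqrt{19017 + \left(-115 + 334\right)} = \sqrt{19017 + 219} = \sqrt{19236} = 2 \sqrt{4809}$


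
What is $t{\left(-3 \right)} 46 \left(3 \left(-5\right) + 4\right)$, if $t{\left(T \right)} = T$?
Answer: $1518$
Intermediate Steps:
$t{\left(-3 \right)} 46 \left(3 \left(-5\right) + 4\right) = \left(-3\right) 46 \left(3 \left(-5\right) + 4\right) = - 138 \left(-15 + 4\right) = \left(-138\right) \left(-11\right) = 1518$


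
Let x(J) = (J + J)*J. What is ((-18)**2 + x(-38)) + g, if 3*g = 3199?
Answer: 12835/3 ≈ 4278.3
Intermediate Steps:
g = 3199/3 (g = (1/3)*3199 = 3199/3 ≈ 1066.3)
x(J) = 2*J**2 (x(J) = (2*J)*J = 2*J**2)
((-18)**2 + x(-38)) + g = ((-18)**2 + 2*(-38)**2) + 3199/3 = (324 + 2*1444) + 3199/3 = (324 + 2888) + 3199/3 = 3212 + 3199/3 = 12835/3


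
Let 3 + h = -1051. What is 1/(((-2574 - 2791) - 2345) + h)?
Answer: -1/8764 ≈ -0.00011410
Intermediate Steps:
h = -1054 (h = -3 - 1051 = -1054)
1/(((-2574 - 2791) - 2345) + h) = 1/(((-2574 - 2791) - 2345) - 1054) = 1/((-5365 - 2345) - 1054) = 1/(-7710 - 1054) = 1/(-8764) = -1/8764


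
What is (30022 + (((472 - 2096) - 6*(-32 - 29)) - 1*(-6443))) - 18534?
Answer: 16673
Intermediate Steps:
(30022 + (((472 - 2096) - 6*(-32 - 29)) - 1*(-6443))) - 18534 = (30022 + ((-1624 - 6*(-61)) + 6443)) - 18534 = (30022 + ((-1624 + 366) + 6443)) - 18534 = (30022 + (-1258 + 6443)) - 18534 = (30022 + 5185) - 18534 = 35207 - 18534 = 16673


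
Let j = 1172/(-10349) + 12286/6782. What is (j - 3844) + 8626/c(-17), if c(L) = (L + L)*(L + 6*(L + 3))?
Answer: -231368332535630/60255469103 ≈ -3839.8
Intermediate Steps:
c(L) = 2*L*(18 + 7*L) (c(L) = (2*L)*(L + 6*(3 + L)) = (2*L)*(L + (18 + 6*L)) = (2*L)*(18 + 7*L) = 2*L*(18 + 7*L))
j = 59599655/35093459 (j = 1172*(-1/10349) + 12286*(1/6782) = -1172/10349 + 6143/3391 = 59599655/35093459 ≈ 1.6983)
(j - 3844) + 8626/c(-17) = (59599655/35093459 - 3844) + 8626/((2*(-17)*(18 + 7*(-17)))) = -134839656741/35093459 + 8626/((2*(-17)*(18 - 119))) = -134839656741/35093459 + 8626/((2*(-17)*(-101))) = -134839656741/35093459 + 8626/3434 = -134839656741/35093459 + 8626*(1/3434) = -134839656741/35093459 + 4313/1717 = -231368332535630/60255469103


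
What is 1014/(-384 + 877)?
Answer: 1014/493 ≈ 2.0568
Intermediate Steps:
1014/(-384 + 877) = 1014/493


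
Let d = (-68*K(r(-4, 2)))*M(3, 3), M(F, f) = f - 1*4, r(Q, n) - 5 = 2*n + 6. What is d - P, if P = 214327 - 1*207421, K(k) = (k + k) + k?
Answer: -3846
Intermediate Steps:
r(Q, n) = 11 + 2*n (r(Q, n) = 5 + (2*n + 6) = 5 + (6 + 2*n) = 11 + 2*n)
M(F, f) = -4 + f (M(F, f) = f - 4 = -4 + f)
K(k) = 3*k (K(k) = 2*k + k = 3*k)
P = 6906 (P = 214327 - 207421 = 6906)
d = 3060 (d = (-204*(11 + 2*2))*(-4 + 3) = -204*(11 + 4)*(-1) = -204*15*(-1) = -68*45*(-1) = -3060*(-1) = 3060)
d - P = 3060 - 1*6906 = 3060 - 6906 = -3846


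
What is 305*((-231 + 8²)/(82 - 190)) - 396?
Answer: 8167/108 ≈ 75.620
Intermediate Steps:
305*((-231 + 8²)/(82 - 190)) - 396 = 305*((-231 + 64)/(-108)) - 396 = 305*(-167*(-1/108)) - 396 = 305*(167/108) - 396 = 50935/108 - 396 = 8167/108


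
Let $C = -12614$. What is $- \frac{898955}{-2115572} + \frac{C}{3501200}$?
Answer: $\frac{390091927599}{925880085800} \approx 0.42132$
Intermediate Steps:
$- \frac{898955}{-2115572} + \frac{C}{3501200} = - \frac{898955}{-2115572} - \frac{12614}{3501200} = \left(-898955\right) \left(- \frac{1}{2115572}\right) - \frac{6307}{1750600} = \frac{898955}{2115572} - \frac{6307}{1750600} = \frac{390091927599}{925880085800}$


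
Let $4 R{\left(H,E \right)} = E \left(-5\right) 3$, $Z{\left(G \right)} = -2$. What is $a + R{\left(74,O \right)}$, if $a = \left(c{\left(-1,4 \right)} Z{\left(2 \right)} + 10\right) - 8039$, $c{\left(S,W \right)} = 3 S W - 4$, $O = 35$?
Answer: $- \frac{32513}{4} \approx -8128.3$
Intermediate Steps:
$c{\left(S,W \right)} = -4 + 3 S W$ ($c{\left(S,W \right)} = 3 S W - 4 = -4 + 3 S W$)
$R{\left(H,E \right)} = - \frac{15 E}{4}$ ($R{\left(H,E \right)} = \frac{E \left(-5\right) 3}{4} = \frac{- 5 E 3}{4} = \frac{\left(-15\right) E}{4} = - \frac{15 E}{4}$)
$a = -7997$ ($a = \left(\left(-4 + 3 \left(-1\right) 4\right) \left(-2\right) + 10\right) - 8039 = \left(\left(-4 - 12\right) \left(-2\right) + 10\right) - 8039 = \left(\left(-16\right) \left(-2\right) + 10\right) - 8039 = \left(32 + 10\right) - 8039 = 42 - 8039 = -7997$)
$a + R{\left(74,O \right)} = -7997 - \frac{525}{4} = - \frac{32513}{4}$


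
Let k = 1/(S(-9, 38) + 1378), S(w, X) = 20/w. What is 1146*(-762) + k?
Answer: -10812606255/12382 ≈ -8.7325e+5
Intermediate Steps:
k = 9/12382 (k = 1/(20/(-9) + 1378) = 1/(20*(-1/9) + 1378) = 1/(-20/9 + 1378) = 1/(12382/9) = 9/12382 ≈ 0.00072686)
1146*(-762) + k = 1146*(-762) + 9/12382 = -873252 + 9/12382 = -10812606255/12382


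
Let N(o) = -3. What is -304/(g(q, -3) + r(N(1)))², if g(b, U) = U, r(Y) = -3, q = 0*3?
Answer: -76/9 ≈ -8.4444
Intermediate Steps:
q = 0
-304/(g(q, -3) + r(N(1)))² = -304/(-3 - 3)² = -304/((-6)²) = -304/36 = -304*1/36 = -76/9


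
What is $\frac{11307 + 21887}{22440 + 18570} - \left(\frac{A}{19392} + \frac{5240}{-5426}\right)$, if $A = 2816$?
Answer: $\frac{3052639747}{1872878855} \approx 1.6299$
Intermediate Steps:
$\frac{11307 + 21887}{22440 + 18570} - \left(\frac{A}{19392} + \frac{5240}{-5426}\right) = \frac{11307 + 21887}{22440 + 18570} - \left(\frac{2816}{19392} + \frac{5240}{-5426}\right) = \frac{33194}{41010} - \left(2816 \cdot \frac{1}{19392} + 5240 \left(- \frac{1}{5426}\right)\right) = 33194 \cdot \frac{1}{41010} - \left(\frac{44}{303} - \frac{2620}{2713}\right) = \frac{16597}{20505} - - \frac{674488}{822039} = \frac{16597}{20505} + \frac{674488}{822039} = \frac{3052639747}{1872878855}$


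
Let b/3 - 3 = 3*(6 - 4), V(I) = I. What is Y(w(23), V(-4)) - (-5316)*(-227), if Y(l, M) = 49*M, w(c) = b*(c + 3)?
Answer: -1206928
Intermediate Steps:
b = 27 (b = 9 + 3*(3*(6 - 4)) = 9 + 3*(3*2) = 9 + 3*6 = 9 + 18 = 27)
w(c) = 81 + 27*c (w(c) = 27*(c + 3) = 27*(3 + c) = 81 + 27*c)
Y(w(23), V(-4)) - (-5316)*(-227) = 49*(-4) - (-5316)*(-227) = -196 - 1*1206732 = -196 - 1206732 = -1206928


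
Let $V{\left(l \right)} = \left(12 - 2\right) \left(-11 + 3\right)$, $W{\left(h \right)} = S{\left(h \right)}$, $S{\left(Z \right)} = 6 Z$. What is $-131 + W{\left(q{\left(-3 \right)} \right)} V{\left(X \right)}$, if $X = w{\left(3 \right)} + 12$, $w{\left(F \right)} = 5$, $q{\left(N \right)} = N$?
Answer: $1309$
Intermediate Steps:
$W{\left(h \right)} = 6 h$
$X = 17$ ($X = 5 + 12 = 17$)
$V{\left(l \right)} = -80$ ($V{\left(l \right)} = 10 \left(-8\right) = -80$)
$-131 + W{\left(q{\left(-3 \right)} \right)} V{\left(X \right)} = -131 + 6 \left(-3\right) \left(-80\right) = -131 - -1440 = -131 + 1440 = 1309$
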